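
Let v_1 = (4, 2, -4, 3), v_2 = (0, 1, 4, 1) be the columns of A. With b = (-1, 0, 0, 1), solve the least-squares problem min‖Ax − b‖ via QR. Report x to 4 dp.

x = (-0.0102, 0.0493)

v_1 = (4, 2, -4, 3); ‖v_1‖ = 6.7082, so e_1 = (0.5963, 0.2981, -0.5963, 0.4472).
e_1·v_2 = 0.5963·0 + 0.2981·1 + (-0.5963)·4 + 0.4472·1 = -1.6398.
u_2 = v_2 + 1.6398·e_1 = (0.9778, 1.4889, 3.0222, 1.7333).
‖u_2‖ = 3.9129, so e_2 = (0.2499, 0.3805, 0.7724, 0.4430).
Qᵀb = (-0.1491, 0.1931).
Back-substitute: x_2 = 0.1931/3.9129 = 0.0493.
x_1 = (-0.1491 + 1.6398·0.0493)/6.7082 = -0.0102.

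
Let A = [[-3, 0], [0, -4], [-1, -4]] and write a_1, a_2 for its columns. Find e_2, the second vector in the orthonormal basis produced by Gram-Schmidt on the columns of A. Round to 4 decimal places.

e_2 = (0.2176, -0.7255, -0.6529)

e_1 = a_1/‖a_1‖ = (-3, 0, -1)/3.1623 = (-0.9487, 0.0000, -0.3162).
r_{12} = e_1·a_2 = 1.2649.
u_2 = a_2 − 1.2649·e_1 = (1.2000, -4.0000, -3.6000).
‖u_2‖ = 5.5136, so e_2 = (0.2176, -0.7255, -0.6529).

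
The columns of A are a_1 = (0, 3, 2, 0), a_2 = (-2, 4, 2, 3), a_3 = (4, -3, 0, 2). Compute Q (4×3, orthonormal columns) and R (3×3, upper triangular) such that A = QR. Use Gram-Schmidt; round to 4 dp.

Q = [[0.0000, -0.5482, 0.7570], [0.8321, 0.0843, -0.1819], [0.5547, -0.1265, 0.2728], [0.0000, 0.8224, 0.5653]], R = [[3.6056, 4.4376, -2.4962], [0.0000, 3.6480, -0.8013], [0.0000, 0.0000, 4.7040]]

a_1 = (0, 3, 2, 0); ‖a_1‖ = 3.6056, so q_1 = (0.0000, 0.8321, 0.5547, 0.0000).
q_1·a_2 = 0.0000·(-2) + 0.8321·4 + 0.5547·2 + 0.0000·3 = 4.4376.
u_2 = a_2 − 4.4376·q_1 = (-2.0000, 0.3077, -0.4615, 3.0000).
‖u_2‖ = 3.6480, so q_2 = (-0.5482, 0.0843, -0.1265, 0.8224).
q_1·a_3 = 0.0000·4 + 0.8321·(-3) + 0.5547·0 + 0.0000·2 = -2.4962; q_2·a_3 = (-0.5482)·4 + 0.0843·(-3) + (-0.1265)·0 + 0.8224·2 = -0.8013.
u_3 = a_3 + 2.4962·q_1 + 0.8013·q_2 = (3.5607, -0.8555, 1.2832, 2.6590).
‖u_3‖ = 4.7040, so q_3 = (0.7570, -0.1819, 0.2728, 0.5653).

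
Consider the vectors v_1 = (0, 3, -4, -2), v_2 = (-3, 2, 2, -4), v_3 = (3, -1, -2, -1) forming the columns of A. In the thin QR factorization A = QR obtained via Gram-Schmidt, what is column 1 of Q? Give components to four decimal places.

q_1 = v_1/‖v_1‖ = (0, 3, -4, -2)/5.3852 = (0.0000, 0.5571, -0.7428, -0.3714).

q_1 = (0.0000, 0.5571, -0.7428, -0.3714)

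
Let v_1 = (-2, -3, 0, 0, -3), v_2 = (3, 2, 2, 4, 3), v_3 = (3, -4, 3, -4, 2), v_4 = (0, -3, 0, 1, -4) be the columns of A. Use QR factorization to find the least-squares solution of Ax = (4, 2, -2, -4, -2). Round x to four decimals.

x = (-4.0701, -1.4571, 0.1042, 2.4259)

v_1 = (-2, -3, 0, 0, -3); ‖v_1‖ = 4.6904, so e_1 = (-0.4264, -0.6396, 0.0000, 0.0000, -0.6396).
e_1·v_2 = (-0.4264)·3 + (-0.6396)·2 + 0.0000·2 + 0.0000·4 + (-0.6396)·3 = -4.4772.
u_2 = v_2 + 4.4772·e_1 = (1.0909, -0.8636, 2.0000, 4.0000, 0.1364).
‖u_2‖ = 4.6856, so e_2 = (0.2328, -0.1843, 0.4268, 0.8537, 0.0291).
e_1·v_3 = (-0.4264)·3 + (-0.6396)·(-4) + 0.0000·3 + 0.0000·(-4) + (-0.6396)·2 = 0.0000; e_2·v_3 = 0.2328·3 + (-0.1843)·(-4) + 0.4268·3 + 0.8537·(-4) + 0.0291·2 = -0.6403.
u_3 = v_3 − 0.0000·e_1 + 0.6403·e_2 = (3.1491, -4.1180, 3.2733, -3.4534, 2.0186).
‖u_3‖ = 7.3205, so e_3 = (0.4302, -0.5625, 0.4471, -0.4717, 0.2757).
e_1·v_4 = (-0.4264)·0 + (-0.6396)·(-3) + 0.0000·0 + 0.0000·1 + (-0.6396)·(-4) = 4.4772; e_2·v_4 = 0.2328·0 + (-0.1843)·(-3) + 0.4268·0 + 0.8537·1 + 0.0291·(-4) = 1.2902; e_3·v_4 = 0.4302·0 + (-0.5625)·(-3) + 0.4471·0 + (-0.4717)·1 + 0.2757·(-4) = 0.1128.
u_4 = v_4 − 4.4772·e_1 − 1.2902·e_2 − 0.1128·e_3 = (1.5602, 0.1649, -0.6012, -0.0482, -1.2050).
‖u_4‖ = 2.0681, so e_4 = (0.7544, 0.0797, -0.2907, -0.0233, -0.5827).
Qᵀb = (-1.7056, -3.7640, 1.0368, 5.0170).
Back-substitute: x_4 = 5.0170/2.0681 = 2.4259.
x_3 = (1.0368 − 0.1128·2.4259)/7.3205 = 0.1042.
x_2 = (-3.7640 + 0.6403·0.1042 − 1.2902·2.4259)/4.6856 = -1.4571.
x_1 = (-1.7056 + 4.4772·(-1.4571) − 0.0000·0.1042 − 4.4772·2.4259)/4.6904 = -4.0701.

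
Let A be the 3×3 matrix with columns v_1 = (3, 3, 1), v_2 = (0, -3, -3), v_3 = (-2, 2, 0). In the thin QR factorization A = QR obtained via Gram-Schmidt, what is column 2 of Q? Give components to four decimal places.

q_1 = v_1/‖v_1‖ = (3, 3, 1)/4.3589 = (0.6882, 0.6882, 0.2294).
r_{12} = q_1·v_2 = -2.7530.
u_2 = v_2 + 2.7530·q_1 = (1.8947, -1.1053, -2.3684).
‖u_2‖ = 3.2282, so q_2 = (0.5869, -0.3424, -0.7337).

q_2 = (0.5869, -0.3424, -0.7337)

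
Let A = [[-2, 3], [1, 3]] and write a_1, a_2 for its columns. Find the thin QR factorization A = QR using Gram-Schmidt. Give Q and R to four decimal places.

Q = [[-0.8944, 0.4472], [0.4472, 0.8944]], R = [[2.2361, -1.3416], [0.0000, 4.0249]]

q_1 = a_1/‖a_1‖ = (-2, 1)/2.2361 = (-0.8944, 0.4472).
r_{12} = q_1·a_2 = -1.3416.
u_2 = a_2 + 1.3416·q_1 = (1.8000, 3.6000).
‖u_2‖ = 4.0249, so q_2 = (0.4472, 0.8944).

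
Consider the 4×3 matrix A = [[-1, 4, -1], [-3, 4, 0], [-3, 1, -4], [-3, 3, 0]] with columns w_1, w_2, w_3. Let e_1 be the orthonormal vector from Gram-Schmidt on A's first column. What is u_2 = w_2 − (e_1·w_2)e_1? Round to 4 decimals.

u_2 = (3.0000, 1.0000, -2.0000, 0.0000)

w_1 = (-1, -3, -3, -3); ‖w_1‖ = 5.2915, so e_1 = (-0.1890, -0.5669, -0.5669, -0.5669).
e_1·w_2 = (-0.1890)·4 + (-0.5669)·4 + (-0.5669)·1 + (-0.5669)·3 = -5.2915.
u_2 = w_2 + 5.2915·e_1 = (3.0000, 1.0000, -2.0000, 0.0000).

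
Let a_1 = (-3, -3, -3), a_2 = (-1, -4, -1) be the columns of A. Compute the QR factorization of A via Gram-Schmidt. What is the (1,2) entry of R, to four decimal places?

q_1 = a_1/‖a_1‖ = (-3, -3, -3)/5.1962 = (-0.5774, -0.5774, -0.5774).
r_{12} = q_1·a_2 = 3.4641.

r_{12} = 3.4641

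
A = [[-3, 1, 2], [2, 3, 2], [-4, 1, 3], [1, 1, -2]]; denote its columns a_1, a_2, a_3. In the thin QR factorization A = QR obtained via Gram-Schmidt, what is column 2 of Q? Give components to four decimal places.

e_1 = a_1/‖a_1‖ = (-3, 2, -4, 1)/5.4772 = (-0.5477, 0.3651, -0.7303, 0.1826).
r_{12} = e_1·a_2 = 0.0000.
u_2 = a_2 + 0.0000·e_1 = (1.0000, 3.0000, 1.0000, 1.0000).
‖u_2‖ = 3.4641, so e_2 = (0.2887, 0.8660, 0.2887, 0.2887).

e_2 = (0.2887, 0.8660, 0.2887, 0.2887)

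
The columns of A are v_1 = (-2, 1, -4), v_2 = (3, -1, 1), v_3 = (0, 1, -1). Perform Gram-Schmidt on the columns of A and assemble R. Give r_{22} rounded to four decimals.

q_1 = v_1/‖v_1‖ = (-2, 1, -4)/4.5826 = (-0.4364, 0.2182, -0.8729).
r_{12} = q_1·v_2 = -2.4004.
u_2 = v_2 + 2.4004·q_1 = (1.9524, -0.4762, -1.0952).
r_{22} = ‖u_2‖ = 2.2887.

r_{22} = 2.2887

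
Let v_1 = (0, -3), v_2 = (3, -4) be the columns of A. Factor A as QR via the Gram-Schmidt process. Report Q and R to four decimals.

v_1 = (0, -3); ‖v_1‖ = 3.0000, so e_1 = (0.0000, -1.0000).
e_1·v_2 = 0.0000·3 + (-1.0000)·(-4) = 4.0000.
u_2 = v_2 − 4.0000·e_1 = (3.0000, 0.0000).
‖u_2‖ = 3.0000, so e_2 = (1.0000, 0.0000).

Q = [[0.0000, 1.0000], [-1.0000, 0.0000]], R = [[3.0000, 4.0000], [0.0000, 3.0000]]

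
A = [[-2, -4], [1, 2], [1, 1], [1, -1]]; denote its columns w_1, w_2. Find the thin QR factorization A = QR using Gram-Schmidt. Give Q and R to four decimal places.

Q = [[-0.7559, -0.4115], [0.3780, 0.2057], [0.3780, -0.1543], [0.3780, -0.8744]], R = [[2.6458, 3.7796], [0.0000, 2.7775]]

w_1 = (-2, 1, 1, 1); ‖w_1‖ = 2.6458, so e_1 = (-0.7559, 0.3780, 0.3780, 0.3780).
e_1·w_2 = (-0.7559)·(-4) + 0.3780·2 + 0.3780·1 + 0.3780·(-1) = 3.7796.
u_2 = w_2 − 3.7796·e_1 = (-1.1429, 0.5714, -0.4286, -2.4286).
‖u_2‖ = 2.7775, so e_2 = (-0.4115, 0.2057, -0.1543, -0.8744).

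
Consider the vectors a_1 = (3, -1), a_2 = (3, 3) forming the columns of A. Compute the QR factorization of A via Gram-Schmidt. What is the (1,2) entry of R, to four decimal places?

r_{12} = 1.8974

q_1 = a_1/‖a_1‖ = (3, -1)/3.1623 = (0.9487, -0.3162).
r_{12} = q_1·a_2 = 1.8974.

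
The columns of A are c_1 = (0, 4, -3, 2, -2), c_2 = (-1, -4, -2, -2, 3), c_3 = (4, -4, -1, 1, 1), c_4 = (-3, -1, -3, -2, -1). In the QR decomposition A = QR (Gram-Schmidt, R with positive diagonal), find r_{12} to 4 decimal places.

r_{12} = -3.4816

c_1 = (0, 4, -3, 2, -2); ‖c_1‖ = 5.7446, so q_1 = (0.0000, 0.6963, -0.5222, 0.3482, -0.3482).
r_{12} = q_1·c_2 = -3.4816.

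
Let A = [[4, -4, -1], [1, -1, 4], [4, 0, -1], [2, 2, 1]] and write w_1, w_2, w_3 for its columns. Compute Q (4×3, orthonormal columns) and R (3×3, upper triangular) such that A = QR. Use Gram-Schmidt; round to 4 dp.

Q = [[0.6576, -0.6401, -0.1336], [0.1644, -0.1600, 0.9471], [0.6576, 0.3467, -0.2064], [0.3288, 0.6667, 0.2064]], R = [[6.0828, -2.1372, -0.3288], [0.0000, 4.0537, 0.3200], [0.0000, 0.0000, 4.3347]]

q_1 = w_1/‖w_1‖ = (4, 1, 4, 2)/6.0828 = (0.6576, 0.1644, 0.6576, 0.3288).
r_{12} = q_1·w_2 = -2.1372.
u_2 = w_2 + 2.1372·q_1 = (-2.5946, -0.6486, 1.4054, 2.7027).
‖u_2‖ = 4.0537, so q_2 = (-0.6401, -0.1600, 0.3467, 0.6667).
r_{13} = q_1·w_3 = -0.3288; r_{23} = q_2·w_3 = 0.3200.
u_3 = w_3 + 0.3288·q_1 − 0.3200·q_2 = (-0.5789, 4.1053, -0.8947, 0.8947).
‖u_3‖ = 4.3347, so q_3 = (-0.1336, 0.9471, -0.2064, 0.2064).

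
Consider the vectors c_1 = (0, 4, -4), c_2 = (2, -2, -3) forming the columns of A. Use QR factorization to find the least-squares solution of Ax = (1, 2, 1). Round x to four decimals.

x = (0.1667, -0.3333)

c_1 = (0, 4, -4); ‖c_1‖ = 5.6569, so q_1 = (0.0000, 0.7071, -0.7071).
q_1·c_2 = 0.0000·2 + 0.7071·(-2) + (-0.7071)·(-3) = 0.7071.
u_2 = c_2 − 0.7071·q_1 = (2.0000, -2.5000, -2.5000).
‖u_2‖ = 4.0620, so q_2 = (0.4924, -0.6155, -0.6155).
Qᵀb = (0.7071, -1.3540).
Back-substitute: x_2 = -1.3540/4.0620 = -0.3333.
x_1 = (0.7071 − 0.7071·(-0.3333))/5.6569 = 0.1667.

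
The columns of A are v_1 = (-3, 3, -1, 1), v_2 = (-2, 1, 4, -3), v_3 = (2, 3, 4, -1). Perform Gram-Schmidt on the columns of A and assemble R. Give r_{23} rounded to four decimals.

r_{23} = 3.3340

e_1 = v_1/‖v_1‖ = (-3, 3, -1, 1)/4.4721 = (-0.6708, 0.6708, -0.2236, 0.2236).
r_{12} = e_1·v_2 = 0.4472.
u_2 = v_2 − 0.4472·e_1 = (-1.7000, 0.7000, 4.1000, -3.1000).
‖u_2‖ = 5.4589, so e_2 = (-0.3114, 0.1282, 0.7511, -0.5679).
r_{23} = e_2·v_3 = 3.3340.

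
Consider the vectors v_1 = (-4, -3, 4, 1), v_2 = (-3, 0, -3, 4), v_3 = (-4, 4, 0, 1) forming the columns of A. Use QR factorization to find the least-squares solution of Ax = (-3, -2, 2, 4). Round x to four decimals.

q_1 = v_1/‖v_1‖ = (-4, -3, 4, 1)/6.4807 = (-0.6172, -0.4629, 0.6172, 0.1543).
r_{12} = q_1·v_2 = 0.6172.
u_2 = v_2 − 0.6172·q_1 = (-2.6190, 0.2857, -3.3810, 3.9048).
‖u_2‖ = 5.7982, so q_2 = (-0.4517, 0.0493, -0.5831, 0.6734).
r_{13} = q_1·v_3 = 0.7715; r_{23} = q_2·v_3 = 2.6774.
u_3 = v_3 − 0.7715·q_1 − 2.6774·q_2 = (-2.3144, 4.2252, 1.0850, -0.9221).
‖u_3‖ = 5.0236, so q_3 = (-0.4607, 0.8411, 0.2160, -0.1836).
Qᵀb = (4.6291, 2.7841, -0.6023).
Back-substitute: x_3 = -0.6023/5.0236 = -0.1199.
x_2 = (2.7841 − 2.6774·(-0.1199))/5.7982 = 0.5355.
x_1 = (4.6291 − 0.6172·0.5355 − 0.7715·(-0.1199))/6.4807 = 0.6776.

x = (0.6776, 0.5355, -0.1199)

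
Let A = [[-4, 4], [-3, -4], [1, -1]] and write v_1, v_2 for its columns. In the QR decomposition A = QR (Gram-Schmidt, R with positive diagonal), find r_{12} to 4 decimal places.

r_{12} = -0.9806

v_1 = (-4, -3, 1); ‖v_1‖ = 5.0990, so e_1 = (-0.7845, -0.5883, 0.1961).
r_{12} = e_1·v_2 = -0.9806.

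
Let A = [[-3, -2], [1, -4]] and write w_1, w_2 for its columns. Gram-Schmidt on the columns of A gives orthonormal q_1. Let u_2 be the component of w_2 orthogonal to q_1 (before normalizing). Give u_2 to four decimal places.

w_1 = (-3, 1); ‖w_1‖ = 3.1623, so q_1 = (-0.9487, 0.3162).
q_1·w_2 = (-0.9487)·(-2) + 0.3162·(-4) = 0.6325.
u_2 = w_2 − 0.6325·q_1 = (-1.4000, -4.2000).

u_2 = (-1.4000, -4.2000)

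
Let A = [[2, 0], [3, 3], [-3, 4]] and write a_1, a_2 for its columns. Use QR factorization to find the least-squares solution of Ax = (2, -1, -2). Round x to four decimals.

x = (0.2625, -0.4085)

a_1 = (2, 3, -3); ‖a_1‖ = 4.6904, so q_1 = (0.4264, 0.6396, -0.6396).
q_1·a_2 = 0.4264·0 + 0.6396·3 + (-0.6396)·4 = -0.6396.
u_2 = a_2 + 0.6396·q_1 = (0.2727, 3.4091, 3.5909).
‖u_2‖ = 4.9589, so q_2 = (0.0550, 0.6875, 0.7241).
Qᵀb = (1.4924, -2.0257).
Back-substitute: x_2 = -2.0257/4.9589 = -0.4085.
x_1 = (1.4924 + 0.6396·(-0.4085))/4.6904 = 0.2625.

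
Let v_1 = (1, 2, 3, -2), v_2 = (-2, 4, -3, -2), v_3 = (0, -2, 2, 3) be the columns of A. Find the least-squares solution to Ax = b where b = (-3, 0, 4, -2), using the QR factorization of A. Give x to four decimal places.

v_1 = (1, 2, 3, -2); ‖v_1‖ = 4.2426, so e_1 = (0.2357, 0.4714, 0.7071, -0.4714).
e_1·v_2 = 0.2357·(-2) + 0.4714·4 + 0.7071·(-3) + (-0.4714)·(-2) = 0.2357.
u_2 = v_2 − 0.2357·e_1 = (-2.0556, 3.8889, -3.1667, -1.8889).
‖u_2‖ = 5.7397, so e_2 = (-0.3581, 0.6775, -0.5517, -0.3291).
e_1·v_3 = 0.2357·0 + 0.4714·(-2) + 0.7071·2 + (-0.4714)·3 = -0.9428; e_2·v_3 = (-0.3581)·0 + 0.6775·(-2) + (-0.5517)·2 + (-0.3291)·3 = -3.4458.
u_3 = v_3 + 0.9428·e_1 + 3.4458·e_2 = (-1.0118, 0.7791, 0.7656, 1.4216).
‖u_3‖ = 2.0586, so e_3 = (-0.4915, 0.3785, 0.3719, 0.6906).
Qᵀb = (3.0641, -0.4743, 1.5810).
Back-substitute: x_3 = 1.5810/2.0586 = 0.7680.
x_2 = (-0.4743 + 3.4458·0.7680)/5.7397 = 0.3784.
x_1 = (3.0641 − 0.2357·0.3784 + 0.9428·0.7680)/4.2426 = 0.8719.

x = (0.8719, 0.3784, 0.7680)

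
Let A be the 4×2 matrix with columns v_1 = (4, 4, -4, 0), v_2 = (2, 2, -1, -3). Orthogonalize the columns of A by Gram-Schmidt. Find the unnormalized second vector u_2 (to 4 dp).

q_1 = v_1/‖v_1‖ = (4, 4, -4, 0)/6.9282 = (0.5774, 0.5774, -0.5774, 0.0000).
r_{12} = q_1·v_2 = 2.8868.
u_2 = v_2 − 2.8868·q_1 = (0.3333, 0.3333, 0.6667, -3.0000).

u_2 = (0.3333, 0.3333, 0.6667, -3.0000)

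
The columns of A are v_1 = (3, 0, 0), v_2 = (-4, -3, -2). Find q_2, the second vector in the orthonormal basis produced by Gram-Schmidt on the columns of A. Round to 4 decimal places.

q_2 = (0.0000, -0.8321, -0.5547)

q_1 = v_1/‖v_1‖ = (3, 0, 0)/3.0000 = (1.0000, 0.0000, 0.0000).
r_{12} = q_1·v_2 = -4.0000.
u_2 = v_2 + 4.0000·q_1 = (0.0000, -3.0000, -2.0000).
‖u_2‖ = 3.6056, so q_2 = (0.0000, -0.8321, -0.5547).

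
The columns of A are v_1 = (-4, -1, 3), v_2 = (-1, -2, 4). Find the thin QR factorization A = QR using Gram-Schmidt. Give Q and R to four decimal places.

v_1 = (-4, -1, 3); ‖v_1‖ = 5.0990, so e_1 = (-0.7845, -0.1961, 0.5883).
e_1·v_2 = (-0.7845)·(-1) + (-0.1961)·(-2) + 0.5883·4 = 3.5301.
u_2 = v_2 − 3.5301·e_1 = (1.7692, -1.3077, 1.9231).
‖u_2‖ = 2.9221, so e_2 = (0.6055, -0.4475, 0.6581).

Q = [[-0.7845, 0.6055], [-0.1961, -0.4475], [0.5883, 0.6581]], R = [[5.0990, 3.5301], [0.0000, 2.9221]]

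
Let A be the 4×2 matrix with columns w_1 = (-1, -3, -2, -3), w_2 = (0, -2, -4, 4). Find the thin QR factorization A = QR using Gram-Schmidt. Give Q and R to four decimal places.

Q = [[-0.2085, 0.0145], [-0.6255, -0.2906], [-0.4170, -0.6392], [-0.6255, 0.7119]], R = [[4.7958, 0.4170], [0.0000, 5.9855]]

w_1 = (-1, -3, -2, -3); ‖w_1‖ = 4.7958, so q_1 = (-0.2085, -0.6255, -0.4170, -0.6255).
q_1·w_2 = (-0.2085)·0 + (-0.6255)·(-2) + (-0.4170)·(-4) + (-0.6255)·4 = 0.4170.
u_2 = w_2 − 0.4170·q_1 = (0.0870, -1.7391, -3.8261, 4.2609).
‖u_2‖ = 5.9855, so q_2 = (0.0145, -0.2906, -0.6392, 0.7119).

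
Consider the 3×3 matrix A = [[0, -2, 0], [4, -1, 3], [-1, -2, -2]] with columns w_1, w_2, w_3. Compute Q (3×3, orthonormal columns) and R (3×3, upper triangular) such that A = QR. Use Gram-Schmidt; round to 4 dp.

w_1 = (0, 4, -1); ‖w_1‖ = 4.1231, so e_1 = (0.0000, 0.9701, -0.2425).
e_1·w_2 = 0.0000·(-2) + 0.9701·(-1) + (-0.2425)·(-2) = -0.4851.
u_2 = w_2 + 0.4851·e_1 = (-2.0000, -0.5294, -2.1176).
‖u_2‖ = 2.9605, so e_2 = (-0.6756, -0.1788, -0.7153).
e_1·w_3 = 0.0000·0 + 0.9701·3 + (-0.2425)·(-2) = 3.3955; e_2·w_3 = (-0.6756)·0 + (-0.1788)·3 + (-0.7153)·(-2) = 0.8941.
u_3 = w_3 − 3.3955·e_1 − 0.8941·e_2 = (0.6040, -0.1342, -0.5369).
‖u_3‖ = 0.8192, so e_3 = (0.7373, -0.1638, -0.6554).

Q = [[0.0000, -0.6756, 0.7373], [0.9701, -0.1788, -0.1638], [-0.2425, -0.7153, -0.6554]], R = [[4.1231, -0.4851, 3.3955], [0.0000, 2.9605, 0.8941], [0.0000, 0.0000, 0.8192]]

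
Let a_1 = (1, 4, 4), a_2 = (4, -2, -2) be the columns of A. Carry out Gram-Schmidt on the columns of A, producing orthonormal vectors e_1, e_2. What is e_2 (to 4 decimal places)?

e_2 = (0.9847, -0.1231, -0.1231)

e_1 = a_1/‖a_1‖ = (1, 4, 4)/5.7446 = (0.1741, 0.6963, 0.6963).
r_{12} = e_1·a_2 = -2.0889.
u_2 = a_2 + 2.0889·e_1 = (4.3636, -0.5455, -0.5455).
‖u_2‖ = 4.4313, so e_2 = (0.9847, -0.1231, -0.1231).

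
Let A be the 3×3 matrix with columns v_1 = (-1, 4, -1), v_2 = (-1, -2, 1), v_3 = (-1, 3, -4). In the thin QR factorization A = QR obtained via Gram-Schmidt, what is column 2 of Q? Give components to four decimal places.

q_2 = (-0.9239, -0.1421, 0.3553)

v_1 = (-1, 4, -1); ‖v_1‖ = 4.2426, so q_1 = (-0.2357, 0.9428, -0.2357).
q_1·v_2 = (-0.2357)·(-1) + 0.9428·(-2) + (-0.2357)·1 = -1.8856.
u_2 = v_2 + 1.8856·q_1 = (-1.4444, -0.2222, 0.5556).
‖u_2‖ = 1.5635, so q_2 = (-0.9239, -0.1421, 0.3553).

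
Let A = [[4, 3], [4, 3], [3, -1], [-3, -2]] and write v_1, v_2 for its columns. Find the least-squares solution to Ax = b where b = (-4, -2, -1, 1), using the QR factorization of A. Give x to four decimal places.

x = (-0.4204, -0.3325)

v_1 = (4, 4, 3, -3); ‖v_1‖ = 7.0711, so q_1 = (0.5657, 0.5657, 0.4243, -0.4243).
q_1·v_2 = 0.5657·3 + 0.5657·3 + 0.4243·(-1) + (-0.4243)·(-2) = 3.8184.
u_2 = v_2 − 3.8184·q_1 = (0.8400, 0.8400, -2.6200, -0.3800).
‖u_2‖ = 2.9017, so q_2 = (0.2895, 0.2895, -0.9029, -0.1310).
Qᵀb = (-4.2426, -0.9649).
Back-substitute: x_2 = -0.9649/2.9017 = -0.3325.
x_1 = (-4.2426 − 3.8184·(-0.3325))/7.0711 = -0.4204.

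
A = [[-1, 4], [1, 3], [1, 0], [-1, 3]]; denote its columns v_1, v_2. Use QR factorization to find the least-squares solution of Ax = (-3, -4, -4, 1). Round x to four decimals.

x = (-2.4000, -0.9000)

v_1 = (-1, 1, 1, -1); ‖v_1‖ = 2.0000, so q_1 = (-0.5000, 0.5000, 0.5000, -0.5000).
q_1·v_2 = (-0.5000)·4 + 0.5000·3 + 0.5000·0 + (-0.5000)·3 = -2.0000.
u_2 = v_2 + 2.0000·q_1 = (3.0000, 4.0000, 1.0000, 2.0000).
‖u_2‖ = 5.4772, so q_2 = (0.5477, 0.7303, 0.1826, 0.3651).
Qᵀb = (-3.0000, -4.9295).
Back-substitute: x_2 = -4.9295/5.4772 = -0.9000.
x_1 = (-3.0000 + 2.0000·(-0.9000))/2.0000 = -2.4000.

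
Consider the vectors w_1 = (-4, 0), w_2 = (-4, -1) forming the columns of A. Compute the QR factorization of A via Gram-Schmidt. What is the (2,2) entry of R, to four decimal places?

r_{22} = 1.0000

w_1 = (-4, 0); ‖w_1‖ = 4.0000, so q_1 = (-1.0000, 0.0000).
q_1·w_2 = (-1.0000)·(-4) + 0.0000·(-1) = 4.0000.
u_2 = w_2 − 4.0000·q_1 = (0.0000, -1.0000).
r_{22} = ‖u_2‖ = 1.0000.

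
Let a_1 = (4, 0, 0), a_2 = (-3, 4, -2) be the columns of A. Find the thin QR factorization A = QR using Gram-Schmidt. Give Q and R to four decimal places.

Q = [[1.0000, 0.0000], [0.0000, 0.8944], [0.0000, -0.4472]], R = [[4.0000, -3.0000], [0.0000, 4.4721]]

a_1 = (4, 0, 0); ‖a_1‖ = 4.0000, so q_1 = (1.0000, 0.0000, 0.0000).
q_1·a_2 = 1.0000·(-3) + 0.0000·4 + 0.0000·(-2) = -3.0000.
u_2 = a_2 + 3.0000·q_1 = (0.0000, 4.0000, -2.0000).
‖u_2‖ = 4.4721, so q_2 = (0.0000, 0.8944, -0.4472).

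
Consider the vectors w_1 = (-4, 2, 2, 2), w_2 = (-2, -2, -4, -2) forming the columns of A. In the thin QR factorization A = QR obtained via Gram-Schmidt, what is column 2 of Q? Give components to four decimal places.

q_2 = (-0.6198, -0.2817, -0.6761, -0.2817)

q_1 = w_1/‖w_1‖ = (-4, 2, 2, 2)/5.2915 = (-0.7559, 0.3780, 0.3780, 0.3780).
r_{12} = q_1·w_2 = -1.5119.
u_2 = w_2 + 1.5119·q_1 = (-3.1429, -1.4286, -3.4286, -1.4286).
‖u_2‖ = 5.0709, so q_2 = (-0.6198, -0.2817, -0.6761, -0.2817).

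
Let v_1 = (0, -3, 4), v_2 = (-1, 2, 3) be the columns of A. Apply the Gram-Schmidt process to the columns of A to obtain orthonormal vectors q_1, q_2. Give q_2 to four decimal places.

v_1 = (0, -3, 4); ‖v_1‖ = 5.0000, so q_1 = (0.0000, -0.6000, 0.8000).
q_1·v_2 = 0.0000·(-1) + (-0.6000)·2 + 0.8000·3 = 1.2000.
u_2 = v_2 − 1.2000·q_1 = (-1.0000, 2.7200, 2.0400).
‖u_2‖ = 3.5440, so q_2 = (-0.2822, 0.7675, 0.5756).

q_2 = (-0.2822, 0.7675, 0.5756)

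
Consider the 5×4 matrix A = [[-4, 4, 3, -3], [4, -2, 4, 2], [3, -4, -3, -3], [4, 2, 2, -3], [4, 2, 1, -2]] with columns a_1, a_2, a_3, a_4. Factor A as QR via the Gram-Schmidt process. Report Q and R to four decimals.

Q = [[-0.4682, 0.4679, 0.3262, -0.6448], [0.4682, -0.1457, 0.8622, 0.0288], [0.3511, -0.5121, -0.2713, -0.7244], [0.4682, 0.4988, -0.0631, -0.2235], [0.4682, 0.4988, -0.2695, 0.0932]], R = [[8.5440, -2.3408, 0.8193, -1.0534], [0.0000, 6.2065, 3.8537, -2.6530], [0.0000, 0.0000, 4.8454, 2.2881], [0.0000, 0.0000, 0.0000, 4.6494]]

a_1 = (-4, 4, 3, 4, 4); ‖a_1‖ = 8.5440, so q_1 = (-0.4682, 0.4682, 0.3511, 0.4682, 0.4682).
q_1·a_2 = (-0.4682)·4 + 0.4682·(-2) + 0.3511·(-4) + 0.4682·2 + 0.4682·2 = -2.3408.
u_2 = a_2 + 2.3408·q_1 = (2.9041, -0.9041, -3.1781, 3.0959, 3.0959).
‖u_2‖ = 6.2065, so q_2 = (0.4679, -0.1457, -0.5121, 0.4988, 0.4988).
q_1·a_3 = (-0.4682)·3 + 0.4682·4 + 0.3511·(-3) + 0.4682·2 + 0.4682·1 = 0.8193; q_2·a_3 = 0.4679·3 + (-0.1457)·4 + (-0.5121)·(-3) + 0.4988·2 + 0.4988·1 = 3.8537.
u_3 = a_3 − 0.8193·q_1 − 3.8537·q_2 = (1.5804, 4.1778, -1.3144, -0.3058, -1.3058).
‖u_3‖ = 4.8454, so q_3 = (0.3262, 0.8622, -0.2713, -0.0631, -0.2695).
q_1·a_4 = (-0.4682)·(-3) + 0.4682·2 + 0.3511·(-3) + 0.4682·(-3) + 0.4682·(-2) = -1.0534; q_2·a_4 = 0.4679·(-3) + (-0.1457)·2 + (-0.5121)·(-3) + 0.4988·(-3) + 0.4988·(-2) = -2.6530; q_3·a_4 = 0.3262·(-3) + 0.8622·2 + (-0.2713)·(-3) + (-0.0631)·(-3) + (-0.2695)·(-2) = 2.2881.
u_4 = a_4 + 1.0534·q_1 + 2.6530·q_2 − 2.2881·q_3 = (-2.9981, 0.1338, -3.3679, -1.0391, 0.4331).
‖u_4‖ = 4.6494, so q_4 = (-0.6448, 0.0288, -0.7244, -0.2235, 0.0932).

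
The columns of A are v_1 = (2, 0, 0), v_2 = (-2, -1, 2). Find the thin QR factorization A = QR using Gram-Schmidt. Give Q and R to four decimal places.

v_1 = (2, 0, 0); ‖v_1‖ = 2.0000, so e_1 = (1.0000, 0.0000, 0.0000).
e_1·v_2 = 1.0000·(-2) + 0.0000·(-1) + 0.0000·2 = -2.0000.
u_2 = v_2 + 2.0000·e_1 = (0.0000, -1.0000, 2.0000).
‖u_2‖ = 2.2361, so e_2 = (0.0000, -0.4472, 0.8944).

Q = [[1.0000, 0.0000], [0.0000, -0.4472], [0.0000, 0.8944]], R = [[2.0000, -2.0000], [0.0000, 2.2361]]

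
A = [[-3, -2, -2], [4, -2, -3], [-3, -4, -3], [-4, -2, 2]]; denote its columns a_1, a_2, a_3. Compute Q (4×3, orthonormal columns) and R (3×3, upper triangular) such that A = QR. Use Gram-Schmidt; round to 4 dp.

q_1 = a_1/‖a_1‖ = (-3, 4, -3, -4)/7.0711 = (-0.4243, 0.5657, -0.4243, -0.5657).
r_{12} = q_1·a_2 = 2.5456.
u_2 = a_2 − 2.5456·q_1 = (-0.9200, -3.4400, -2.9200, -0.5600).
‖u_2‖ = 4.6390, so q_2 = (-0.1983, -0.7415, -0.6295, -0.1207).
r_{13} = q_1·a_3 = -0.7071; r_{23} = q_2·a_3 = 4.2682.
u_3 = a_3 + 0.7071·q_1 − 4.2682·q_2 = (-1.4535, 0.5651, -0.6134, 2.1152).
‖u_3‖ = 2.6986, so q_3 = (-0.5386, 0.2094, -0.2273, 0.7838).

Q = [[-0.4243, -0.1983, -0.5386], [0.5657, -0.7415, 0.2094], [-0.4243, -0.6295, -0.2273], [-0.5657, -0.1207, 0.7838]], R = [[7.0711, 2.5456, -0.7071], [0.0000, 4.6390, 4.2682], [0.0000, 0.0000, 2.6986]]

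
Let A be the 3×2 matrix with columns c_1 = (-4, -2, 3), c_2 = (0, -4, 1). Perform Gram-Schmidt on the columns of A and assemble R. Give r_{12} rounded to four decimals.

e_1 = c_1/‖c_1‖ = (-4, -2, 3)/5.3852 = (-0.7428, -0.3714, 0.5571).
r_{12} = e_1·c_2 = 2.0426.

r_{12} = 2.0426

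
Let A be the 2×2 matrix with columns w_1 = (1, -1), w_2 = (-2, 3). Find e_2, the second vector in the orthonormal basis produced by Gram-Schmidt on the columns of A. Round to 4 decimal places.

e_2 = (0.7071, 0.7071)

e_1 = w_1/‖w_1‖ = (1, -1)/1.4142 = (0.7071, -0.7071).
r_{12} = e_1·w_2 = -3.5355.
u_2 = w_2 + 3.5355·e_1 = (0.5000, 0.5000).
‖u_2‖ = 0.7071, so e_2 = (0.7071, 0.7071).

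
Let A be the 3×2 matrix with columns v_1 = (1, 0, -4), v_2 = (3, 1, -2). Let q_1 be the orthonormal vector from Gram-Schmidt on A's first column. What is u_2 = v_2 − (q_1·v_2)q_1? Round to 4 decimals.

u_2 = (2.3529, 1.0000, 0.5882)

v_1 = (1, 0, -4); ‖v_1‖ = 4.1231, so q_1 = (0.2425, 0.0000, -0.9701).
q_1·v_2 = 0.2425·3 + 0.0000·1 + (-0.9701)·(-2) = 2.6679.
u_2 = v_2 − 2.6679·q_1 = (2.3529, 1.0000, 0.5882).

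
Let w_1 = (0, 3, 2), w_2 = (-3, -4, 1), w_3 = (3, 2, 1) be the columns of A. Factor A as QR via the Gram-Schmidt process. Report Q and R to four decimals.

Q = [[0.0000, -0.7011, 0.7130], [0.8321, -0.3955, -0.3889], [0.5547, 0.5933, 0.5834]], R = [[3.6056, -2.7735, 2.2188], [0.0000, 4.2787, -2.3012], [0.0000, 0.0000, 1.9446]]

w_1 = (0, 3, 2); ‖w_1‖ = 3.6056, so q_1 = (0.0000, 0.8321, 0.5547).
q_1·w_2 = 0.0000·(-3) + 0.8321·(-4) + 0.5547·1 = -2.7735.
u_2 = w_2 + 2.7735·q_1 = (-3.0000, -1.6923, 2.5385).
‖u_2‖ = 4.2787, so q_2 = (-0.7011, -0.3955, 0.5933).
q_1·w_3 = 0.0000·3 + 0.8321·2 + 0.5547·1 = 2.2188; q_2·w_3 = (-0.7011)·3 + (-0.3955)·2 + 0.5933·1 = -2.3012.
u_3 = w_3 − 2.2188·q_1 + 2.3012·q_2 = (1.3866, -0.7563, 1.1345).
‖u_3‖ = 1.9446, so q_3 = (0.7130, -0.3889, 0.5834).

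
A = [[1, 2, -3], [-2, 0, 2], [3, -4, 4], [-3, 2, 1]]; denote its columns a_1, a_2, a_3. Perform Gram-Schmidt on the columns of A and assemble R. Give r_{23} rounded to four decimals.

a_1 = (1, -2, 3, -3); ‖a_1‖ = 4.7958, so e_1 = (0.2085, -0.4170, 0.6255, -0.6255).
e_1·a_2 = 0.2085·2 + (-0.4170)·0 + 0.6255·(-4) + (-0.6255)·2 = -3.3362.
u_2 = a_2 + 3.3362·e_1 = (2.6957, -1.3913, -1.9130, -0.0870).
‖u_2‖ = 3.5874, so e_2 = (0.7514, -0.3878, -0.5333, -0.0242).
r_{23} = e_2·a_3 = -5.1872.

r_{23} = -5.1872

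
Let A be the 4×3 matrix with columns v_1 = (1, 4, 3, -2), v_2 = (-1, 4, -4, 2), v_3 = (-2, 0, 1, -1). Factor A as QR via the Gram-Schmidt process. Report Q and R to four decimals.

v_1 = (1, 4, 3, -2); ‖v_1‖ = 5.4772, so q_1 = (0.1826, 0.7303, 0.5477, -0.3651).
q_1·v_2 = 0.1826·(-1) + 0.7303·4 + 0.5477·(-4) + (-0.3651)·2 = -0.1826.
u_2 = v_2 + 0.1826·q_1 = (-0.9667, 4.1333, -3.9000, 1.9333).
‖u_2‖ = 6.0800, so q_2 = (-0.1590, 0.6798, -0.6414, 0.3180).
q_1·v_3 = 0.1826·(-2) + 0.7303·0 + 0.5477·1 + (-0.3651)·(-1) = 0.5477; q_2·v_3 = (-0.1590)·(-2) + 0.6798·0 + (-0.6414)·1 + 0.3180·(-1) = -0.6414.
u_3 = v_3 − 0.5477·q_1 + 0.6414·q_2 = (-2.2020, 0.0361, 0.2885, -0.5960).
‖u_3‖ = 2.2997, so q_3 = (-0.9575, 0.0157, 0.1255, -0.2592).

Q = [[0.1826, -0.1590, -0.9575], [0.7303, 0.6798, 0.0157], [0.5477, -0.6414, 0.1255], [-0.3651, 0.3180, -0.2592]], R = [[5.4772, -0.1826, 0.5477], [0.0000, 6.0800, -0.6414], [0.0000, 0.0000, 2.2997]]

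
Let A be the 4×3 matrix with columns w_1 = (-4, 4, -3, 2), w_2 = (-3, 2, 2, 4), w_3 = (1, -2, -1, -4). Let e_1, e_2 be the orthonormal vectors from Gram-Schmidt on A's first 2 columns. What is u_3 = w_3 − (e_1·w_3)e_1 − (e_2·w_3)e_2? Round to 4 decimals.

u_3 = (-1.2947, -0.4555, 0.4675, -0.9770)

w_1 = (-4, 4, -3, 2); ‖w_1‖ = 6.7082, so e_1 = (-0.5963, 0.5963, -0.4472, 0.2981).
e_1·w_2 = (-0.5963)·(-3) + 0.5963·2 + (-0.4472)·2 + 0.2981·4 = 3.2796.
u_2 = w_2 − 3.2796·e_1 = (-1.0444, 0.0444, 3.4667, 3.0222).
‖u_2‖ = 4.7164, so e_2 = (-0.2214, 0.0094, 0.7350, 0.6408).
e_1·w_3 = (-0.5963)·1 + 0.5963·(-2) + (-0.4472)·(-1) + 0.2981·(-4) = -2.5342; e_2·w_3 = (-0.2214)·1 + 0.0094·(-2) + 0.7350·(-1) + 0.6408·(-4) = -3.5385.
u_3 = w_3 + 2.5342·e_1 + 3.5385·e_2 = (-1.2947, -0.4555, 0.4675, -0.9770).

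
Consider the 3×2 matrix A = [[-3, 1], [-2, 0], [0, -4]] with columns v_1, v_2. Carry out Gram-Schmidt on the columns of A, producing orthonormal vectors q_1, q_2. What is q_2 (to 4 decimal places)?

q_2 = (0.0762, -0.1143, -0.9905)

v_1 = (-3, -2, 0); ‖v_1‖ = 3.6056, so q_1 = (-0.8321, -0.5547, 0.0000).
q_1·v_2 = (-0.8321)·1 + (-0.5547)·0 + 0.0000·(-4) = -0.8321.
u_2 = v_2 + 0.8321·q_1 = (0.3077, -0.4615, -4.0000).
‖u_2‖ = 4.0383, so q_2 = (0.0762, -0.1143, -0.9905).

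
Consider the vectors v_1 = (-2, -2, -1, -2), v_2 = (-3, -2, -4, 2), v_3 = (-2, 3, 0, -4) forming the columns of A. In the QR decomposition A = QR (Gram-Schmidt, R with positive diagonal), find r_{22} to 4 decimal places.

v_1 = (-2, -2, -1, -2); ‖v_1‖ = 3.6056, so e_1 = (-0.5547, -0.5547, -0.2774, -0.5547).
e_1·v_2 = (-0.5547)·(-3) + (-0.5547)·(-2) + (-0.2774)·(-4) + (-0.5547)·2 = 2.7735.
u_2 = v_2 − 2.7735·e_1 = (-1.4615, -0.4615, -3.2308, 3.5385).
r_{22} = ‖u_2‖ = 5.0307.

r_{22} = 5.0307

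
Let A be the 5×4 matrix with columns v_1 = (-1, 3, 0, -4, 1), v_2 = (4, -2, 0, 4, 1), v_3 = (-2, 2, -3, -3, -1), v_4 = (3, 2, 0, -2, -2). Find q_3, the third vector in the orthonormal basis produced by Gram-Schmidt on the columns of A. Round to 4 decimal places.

q_3 = (0.1118, 0.0980, -0.9648, -0.0086, -0.2167)

v_1 = (-1, 3, 0, -4, 1); ‖v_1‖ = 5.1962, so q_1 = (-0.1925, 0.5774, 0.0000, -0.7698, 0.1925).
q_1·v_2 = (-0.1925)·4 + 0.5774·(-2) + 0.0000·0 + (-0.7698)·4 + 0.1925·1 = -4.8113.
u_2 = v_2 + 4.8113·q_1 = (3.0741, 0.7778, 0.0000, 0.2963, 1.9259).
‖u_2‖ = 3.7218, so q_2 = (0.8260, 0.2090, 0.0000, 0.0796, 0.5175).
q_1·v_3 = (-0.1925)·(-2) + 0.5774·2 + 0.0000·(-3) + (-0.7698)·(-3) + 0.1925·(-1) = 3.6566; q_2·v_3 = 0.8260·(-2) + 0.2090·2 + 0.0000·(-3) + 0.0796·(-3) + 0.5175·(-1) = -1.9903.
u_3 = v_3 − 3.6566·q_1 + 1.9903·q_2 = (0.3476, 0.3048, -3.0000, -0.0267, -0.6738).
‖u_3‖ = 3.1094, so q_3 = (0.1118, 0.0980, -0.9648, -0.0086, -0.2167).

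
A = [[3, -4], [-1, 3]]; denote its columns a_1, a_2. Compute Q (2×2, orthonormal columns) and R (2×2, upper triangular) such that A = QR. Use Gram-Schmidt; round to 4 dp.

Q = [[0.9487, 0.3162], [-0.3162, 0.9487]], R = [[3.1623, -4.7434], [0.0000, 1.5811]]

a_1 = (3, -1); ‖a_1‖ = 3.1623, so e_1 = (0.9487, -0.3162).
e_1·a_2 = 0.9487·(-4) + (-0.3162)·3 = -4.7434.
u_2 = a_2 + 4.7434·e_1 = (0.5000, 1.5000).
‖u_2‖ = 1.5811, so e_2 = (0.3162, 0.9487).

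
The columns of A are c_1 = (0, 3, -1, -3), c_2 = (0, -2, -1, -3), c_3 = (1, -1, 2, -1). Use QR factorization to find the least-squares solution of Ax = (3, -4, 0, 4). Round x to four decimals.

x = (-1.2746, 0.0712, 0.0339)

q_1 = c_1/‖c_1‖ = (0, 3, -1, -3)/4.3589 = (0.0000, 0.6882, -0.2294, -0.6882).
r_{12} = q_1·c_2 = 0.9177.
u_2 = c_2 − 0.9177·q_1 = (0.0000, -2.6316, -0.7895, -2.3684).
‖u_2‖ = 3.6274, so q_2 = (0.0000, -0.7255, -0.2176, -0.6529).
r_{13} = q_1·c_3 = -0.4588; r_{23} = q_2·c_3 = 0.9431.
u_3 = c_3 + 0.4588·q_1 − 0.9431·q_2 = (1.0000, 0.0000, 2.1000, -0.7000).
‖u_3‖ = 2.4290, so q_3 = (0.4117, 0.0000, 0.8646, -0.2882).
Qᵀb = (-5.5060, 0.2902, 0.0823).
Back-substitute: x_3 = 0.0823/2.4290 = 0.0339.
x_2 = (0.2902 − 0.9431·0.0339)/3.6274 = 0.0712.
x_1 = (-5.5060 − 0.9177·0.0712 + 0.4588·0.0339)/4.3589 = -1.2746.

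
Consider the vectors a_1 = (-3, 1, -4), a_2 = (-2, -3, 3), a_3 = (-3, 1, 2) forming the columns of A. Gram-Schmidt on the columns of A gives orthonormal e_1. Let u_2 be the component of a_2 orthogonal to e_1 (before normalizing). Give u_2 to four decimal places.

u_2 = (-3.0385, -2.6538, 1.6154)

e_1 = a_1/‖a_1‖ = (-3, 1, -4)/5.0990 = (-0.5883, 0.1961, -0.7845).
r_{12} = e_1·a_2 = -1.7650.
u_2 = a_2 + 1.7650·e_1 = (-3.0385, -2.6538, 1.6154).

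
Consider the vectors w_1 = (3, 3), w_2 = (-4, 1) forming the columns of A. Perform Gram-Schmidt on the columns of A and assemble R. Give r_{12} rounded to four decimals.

r_{12} = -2.1213

w_1 = (3, 3); ‖w_1‖ = 4.2426, so e_1 = (0.7071, 0.7071).
r_{12} = e_1·w_2 = -2.1213.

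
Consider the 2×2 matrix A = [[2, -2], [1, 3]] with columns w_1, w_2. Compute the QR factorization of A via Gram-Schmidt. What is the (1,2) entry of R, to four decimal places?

r_{12} = -0.4472

w_1 = (2, 1); ‖w_1‖ = 2.2361, so q_1 = (0.8944, 0.4472).
r_{12} = q_1·w_2 = -0.4472.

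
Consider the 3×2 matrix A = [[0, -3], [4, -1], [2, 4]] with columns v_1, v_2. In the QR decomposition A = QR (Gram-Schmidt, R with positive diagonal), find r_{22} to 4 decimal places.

v_1 = (0, 4, 2); ‖v_1‖ = 4.4721, so e_1 = (0.0000, 0.8944, 0.4472).
e_1·v_2 = 0.0000·(-3) + 0.8944·(-1) + 0.4472·4 = 0.8944.
u_2 = v_2 − 0.8944·e_1 = (-3.0000, -1.8000, 3.6000).
r_{22} = ‖u_2‖ = 5.0200.

r_{22} = 5.0200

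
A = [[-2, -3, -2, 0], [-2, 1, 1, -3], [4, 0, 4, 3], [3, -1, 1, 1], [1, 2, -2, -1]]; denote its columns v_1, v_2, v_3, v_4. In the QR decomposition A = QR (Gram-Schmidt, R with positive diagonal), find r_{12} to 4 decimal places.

r_{12} = 0.5145

v_1 = (-2, -2, 4, 3, 1); ‖v_1‖ = 5.8310, so q_1 = (-0.3430, -0.3430, 0.6860, 0.5145, 0.1715).
r_{12} = q_1·v_2 = 0.5145.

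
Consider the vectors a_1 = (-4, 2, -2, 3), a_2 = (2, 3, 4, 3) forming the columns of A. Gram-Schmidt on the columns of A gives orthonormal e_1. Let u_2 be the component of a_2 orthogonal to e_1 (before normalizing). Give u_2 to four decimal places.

a_1 = (-4, 2, -2, 3); ‖a_1‖ = 5.7446, so e_1 = (-0.6963, 0.3482, -0.3482, 0.5222).
e_1·a_2 = (-0.6963)·2 + 0.3482·3 + (-0.3482)·4 + 0.5222·3 = -0.1741.
u_2 = a_2 + 0.1741·e_1 = (1.8788, 3.0606, 3.9394, 3.0909).

u_2 = (1.8788, 3.0606, 3.9394, 3.0909)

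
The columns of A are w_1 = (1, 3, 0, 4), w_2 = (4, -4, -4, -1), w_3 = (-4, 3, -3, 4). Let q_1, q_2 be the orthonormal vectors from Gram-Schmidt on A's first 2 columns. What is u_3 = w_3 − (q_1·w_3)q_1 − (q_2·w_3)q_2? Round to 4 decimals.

u_3 = (-3.7496, -0.0434, -3.9487, 0.9699)

q_1 = w_1/‖w_1‖ = (1, 3, 0, 4)/5.0990 = (0.1961, 0.5883, 0.0000, 0.7845).
r_{12} = q_1·w_2 = -2.3534.
u_2 = w_2 + 2.3534·q_1 = (4.4615, -2.6154, -4.0000, 0.8462).
‖u_2‖ = 6.5925, so q_2 = (0.6768, -0.3967, -0.6067, 0.1284).
r_{13} = q_1·w_3 = 4.1184; r_{23} = q_2·w_3 = -1.5635.
u_3 = w_3 − 4.1184·q_1 + 1.5635·q_2 = (-3.7496, -0.0434, -3.9487, 0.9699).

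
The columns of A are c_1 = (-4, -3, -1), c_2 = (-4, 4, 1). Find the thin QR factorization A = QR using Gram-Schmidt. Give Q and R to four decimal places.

e_1 = c_1/‖c_1‖ = (-4, -3, -1)/5.0990 = (-0.7845, -0.5883, -0.1961).
r_{12} = e_1·c_2 = 0.5883.
u_2 = c_2 − 0.5883·e_1 = (-3.5385, 4.3462, 1.1154).
‖u_2‖ = 5.7144, so e_2 = (-0.6192, 0.7606, 0.1952).

Q = [[-0.7845, -0.6192], [-0.5883, 0.7606], [-0.1961, 0.1952]], R = [[5.0990, 0.5883], [0.0000, 5.7144]]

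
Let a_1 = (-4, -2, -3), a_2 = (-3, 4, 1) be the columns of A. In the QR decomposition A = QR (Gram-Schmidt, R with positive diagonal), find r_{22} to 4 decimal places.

r_{22} = 5.0956

a_1 = (-4, -2, -3); ‖a_1‖ = 5.3852, so e_1 = (-0.7428, -0.3714, -0.5571).
e_1·a_2 = (-0.7428)·(-3) + (-0.3714)·4 + (-0.5571)·1 = 0.1857.
u_2 = a_2 − 0.1857·e_1 = (-2.8621, 4.0690, 1.1034).
r_{22} = ‖u_2‖ = 5.0956.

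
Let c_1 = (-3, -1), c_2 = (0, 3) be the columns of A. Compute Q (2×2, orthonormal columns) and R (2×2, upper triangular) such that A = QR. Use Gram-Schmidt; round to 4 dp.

c_1 = (-3, -1); ‖c_1‖ = 3.1623, so e_1 = (-0.9487, -0.3162).
e_1·c_2 = (-0.9487)·0 + (-0.3162)·3 = -0.9487.
u_2 = c_2 + 0.9487·e_1 = (-0.9000, 2.7000).
‖u_2‖ = 2.8460, so e_2 = (-0.3162, 0.9487).

Q = [[-0.9487, -0.3162], [-0.3162, 0.9487]], R = [[3.1623, -0.9487], [0.0000, 2.8460]]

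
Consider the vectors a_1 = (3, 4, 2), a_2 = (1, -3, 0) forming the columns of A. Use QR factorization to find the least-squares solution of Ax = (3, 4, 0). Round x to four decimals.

a_1 = (3, 4, 2); ‖a_1‖ = 5.3852, so q_1 = (0.5571, 0.7428, 0.3714).
q_1·a_2 = 0.5571·1 + 0.7428·(-3) + 0.3714·0 = -1.6713.
u_2 = a_2 + 1.6713·q_1 = (1.9310, -1.7586, 0.6207).
‖u_2‖ = 2.6846, so q_2 = (0.7193, -0.6551, 0.2312).
Qᵀb = (4.6424, -0.4624).
Back-substitute: x_2 = -0.4624/2.6846 = -0.1722.
x_1 = (4.6424 + 1.6713·(-0.1722))/5.3852 = 0.8086.

x = (0.8086, -0.1722)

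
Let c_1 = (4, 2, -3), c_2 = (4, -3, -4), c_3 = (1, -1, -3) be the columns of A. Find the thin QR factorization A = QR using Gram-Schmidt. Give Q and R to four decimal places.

Q = [[0.7428, 0.1958, -0.6403], [0.3714, -0.9162, 0.1506], [-0.5571, -0.3497, -0.7532]], R = [[5.3852, 4.0853, 2.0426], [0.0000, 4.9306, 2.1611], [0.0000, 0.0000, 1.4688]]

c_1 = (4, 2, -3); ‖c_1‖ = 5.3852, so e_1 = (0.7428, 0.3714, -0.5571).
e_1·c_2 = 0.7428·4 + 0.3714·(-3) + (-0.5571)·(-4) = 4.0853.
u_2 = c_2 − 4.0853·e_1 = (0.9655, -4.5172, -1.7241).
‖u_2‖ = 4.9306, so e_2 = (0.1958, -0.9162, -0.3497).
e_1·c_3 = 0.7428·1 + 0.3714·(-1) + (-0.5571)·(-3) = 2.0426; e_2·c_3 = 0.1958·1 + (-0.9162)·(-1) + (-0.3497)·(-3) = 2.1611.
u_3 = c_3 − 2.0426·e_1 − 2.1611·e_2 = (-0.9404, 0.2213, -1.1064).
‖u_3‖ = 1.4688, so e_3 = (-0.6403, 0.1506, -0.7532).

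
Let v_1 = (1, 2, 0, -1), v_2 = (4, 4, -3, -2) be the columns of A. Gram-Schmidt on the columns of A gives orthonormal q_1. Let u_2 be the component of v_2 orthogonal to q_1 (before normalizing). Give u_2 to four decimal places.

u_2 = (1.6667, -0.6667, -3.0000, 0.3333)

v_1 = (1, 2, 0, -1); ‖v_1‖ = 2.4495, so q_1 = (0.4082, 0.8165, 0.0000, -0.4082).
q_1·v_2 = 0.4082·4 + 0.8165·4 + 0.0000·(-3) + (-0.4082)·(-2) = 5.7155.
u_2 = v_2 − 5.7155·q_1 = (1.6667, -0.6667, -3.0000, 0.3333).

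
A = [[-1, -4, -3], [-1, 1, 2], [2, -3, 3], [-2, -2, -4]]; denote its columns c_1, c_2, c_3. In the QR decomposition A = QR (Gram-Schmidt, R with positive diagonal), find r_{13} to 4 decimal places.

r_{13} = 4.7434

q_1 = c_1/‖c_1‖ = (-1, -1, 2, -2)/3.1623 = (-0.3162, -0.3162, 0.6325, -0.6325).
r_{13} = q_1·c_3 = 4.7434.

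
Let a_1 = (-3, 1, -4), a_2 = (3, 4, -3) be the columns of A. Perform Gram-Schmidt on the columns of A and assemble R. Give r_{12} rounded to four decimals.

e_1 = a_1/‖a_1‖ = (-3, 1, -4)/5.0990 = (-0.5883, 0.1961, -0.7845).
r_{12} = e_1·a_2 = 1.3728.

r_{12} = 1.3728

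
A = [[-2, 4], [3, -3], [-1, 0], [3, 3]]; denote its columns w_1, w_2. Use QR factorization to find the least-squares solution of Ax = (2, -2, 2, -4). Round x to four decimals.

x = (-1.1142, -0.2033)

w_1 = (-2, 3, -1, 3); ‖w_1‖ = 4.7958, so q_1 = (-0.4170, 0.6255, -0.2085, 0.6255).
q_1·w_2 = (-0.4170)·4 + 0.6255·(-3) + (-0.2085)·0 + 0.6255·3 = -1.6681.
u_2 = w_2 + 1.6681·q_1 = (3.3043, -1.9565, -0.3478, 4.0435).
‖u_2‖ = 5.5873, so q_2 = (0.5914, -0.3502, -0.0623, 0.7237).
Qᵀb = (-5.0043, -1.1361).
Back-substitute: x_2 = -1.1361/5.5873 = -0.2033.
x_1 = (-5.0043 + 1.6681·(-0.2033))/4.7958 = -1.1142.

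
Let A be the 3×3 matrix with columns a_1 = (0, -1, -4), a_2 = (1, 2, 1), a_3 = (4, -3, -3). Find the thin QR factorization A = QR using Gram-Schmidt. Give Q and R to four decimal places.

a_1 = (0, -1, -4); ‖a_1‖ = 4.1231, so q_1 = (0.0000, -0.2425, -0.9701).
q_1·a_2 = 0.0000·1 + (-0.2425)·2 + (-0.9701)·1 = -1.4552.
u_2 = a_2 + 1.4552·q_1 = (1.0000, 1.6471, -0.4118).
‖u_2‖ = 1.9704, so q_2 = (0.5075, 0.8359, -0.2090).
q_1·a_3 = 0.0000·4 + (-0.2425)·(-3) + (-0.9701)·(-3) = 3.6380; q_2·a_3 = 0.5075·4 + 0.8359·(-3) + (-0.2090)·(-3) = 0.1493.
u_3 = a_3 − 3.6380·q_1 − 0.1493·q_2 = (3.9242, -2.2424, 0.5606).
‖u_3‖ = 4.5544, so q_3 = (0.8616, -0.4924, 0.1231).

Q = [[0.0000, 0.5075, 0.8616], [-0.2425, 0.8359, -0.4924], [-0.9701, -0.2090, 0.1231]], R = [[4.1231, -1.4552, 3.6380], [0.0000, 1.9704, 0.1493], [0.0000, 0.0000, 4.5544]]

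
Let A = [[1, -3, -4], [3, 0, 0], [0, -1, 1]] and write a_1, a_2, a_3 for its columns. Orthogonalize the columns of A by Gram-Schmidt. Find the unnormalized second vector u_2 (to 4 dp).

e_1 = a_1/‖a_1‖ = (1, 3, 0)/3.1623 = (0.3162, 0.9487, 0.0000).
r_{12} = e_1·a_2 = -0.9487.
u_2 = a_2 + 0.9487·e_1 = (-2.7000, 0.9000, -1.0000).

u_2 = (-2.7000, 0.9000, -1.0000)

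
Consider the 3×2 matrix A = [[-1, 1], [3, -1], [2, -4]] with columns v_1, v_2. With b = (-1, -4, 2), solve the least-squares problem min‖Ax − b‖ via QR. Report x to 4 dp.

x = (-1.7222, -1.4259)

q_1 = v_1/‖v_1‖ = (-1, 3, 2)/3.7417 = (-0.2673, 0.8018, 0.5345).
r_{12} = q_1·v_2 = -3.2071.
u_2 = v_2 + 3.2071·q_1 = (0.1429, 1.5714, -2.2857).
‖u_2‖ = 2.7775, so q_2 = (0.0514, 0.5658, -0.8230).
Qᵀb = (-1.8708, -3.9605).
Back-substitute: x_2 = -3.9605/2.7775 = -1.4259.
x_1 = (-1.8708 + 3.2071·(-1.4259))/3.7417 = -1.7222.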